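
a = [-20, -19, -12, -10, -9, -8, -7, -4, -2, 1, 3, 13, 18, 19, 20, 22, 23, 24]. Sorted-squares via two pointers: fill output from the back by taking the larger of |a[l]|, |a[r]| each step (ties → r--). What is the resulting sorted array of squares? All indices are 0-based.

[1, 4, 9, 16, 49, 64, 81, 100, 144, 169, 324, 361, 361, 400, 400, 484, 529, 576]

[0,17] |-20|<=|24| out[17]=576 → r--
[0,16] |-20|<=|23| out[16]=529 → r--
[0,15] |-20|<=|22| out[15]=484 → r--
[0,14] |-20|<=|20| out[14]=400 → r--
[0,13] |-20|>|19| out[13]=400 → l++
[1,13] |-19|<=|19| out[12]=361 → r--
[1,12] |-19|>|18| out[11]=361 → l++
[2,12] |-12|<=|18| out[10]=324 → r--
[2,11] |-12|<=|13| out[9]=169 → r--
[2,10] |-12|>|3| out[8]=144 → l++
[3,10] |-10|>|3| out[7]=100 → l++
[4,10] |-9|>|3| out[6]=81 → l++
[5,10] |-8|>|3| out[5]=64 → l++
[6,10] |-7|>|3| out[4]=49 → l++
[7,10] |-4|>|3| out[3]=16 → l++
[8,10] |-2|<=|3| out[2]=9 → r--
[8,9] |-2|>|1| out[1]=4 → l++
[9,9] |1|<=|1| out[0]=1 → r--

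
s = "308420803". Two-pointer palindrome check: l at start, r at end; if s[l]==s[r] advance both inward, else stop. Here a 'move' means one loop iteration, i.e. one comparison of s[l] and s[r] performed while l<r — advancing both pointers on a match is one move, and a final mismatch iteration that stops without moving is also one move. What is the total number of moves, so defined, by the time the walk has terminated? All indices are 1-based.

l=1 r=9: '3'=='3', l++,r--
l=2 r=8: '0'=='0', l++,r--
l=3 r=7: '8'=='8', l++,r--
l=4 r=6: '4'!='0', stop

4 moves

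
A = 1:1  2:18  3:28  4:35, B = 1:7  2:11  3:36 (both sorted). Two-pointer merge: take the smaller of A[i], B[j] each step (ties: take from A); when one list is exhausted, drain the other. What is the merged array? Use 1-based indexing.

i=1 j=1: A[i]=1<=B[j]=7 take 1, i++
i=2 j=1: A[i]=18>B[j]=7 take 7, j++
i=2 j=2: A[i]=18>B[j]=11 take 11, j++
i=2 j=3: A[i]=18<=B[j]=36 take 18, i++
i=3 j=3: A[i]=28<=B[j]=36 take 28, i++
i=4 j=3: A[i]=35<=B[j]=36 take 35, i++
i=5 j=3: A done, take B[j]=36, j++

[1, 7, 11, 18, 28, 35, 36]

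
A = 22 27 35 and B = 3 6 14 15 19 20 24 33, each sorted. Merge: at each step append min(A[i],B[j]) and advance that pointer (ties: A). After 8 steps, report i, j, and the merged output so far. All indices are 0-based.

i=1, j=7, merged so far=[3, 6, 14, 15, 19, 20, 22, 24]

i=0 j=0: A[i]=22>B[j]=3 take 3, j++
i=0 j=1: A[i]=22>B[j]=6 take 6, j++
i=0 j=2: A[i]=22>B[j]=14 take 14, j++
i=0 j=3: A[i]=22>B[j]=15 take 15, j++
i=0 j=4: A[i]=22>B[j]=19 take 19, j++
i=0 j=5: A[i]=22>B[j]=20 take 20, j++
i=0 j=6: A[i]=22<=B[j]=24 take 22, i++
i=1 j=6: A[i]=27>B[j]=24 take 24, j++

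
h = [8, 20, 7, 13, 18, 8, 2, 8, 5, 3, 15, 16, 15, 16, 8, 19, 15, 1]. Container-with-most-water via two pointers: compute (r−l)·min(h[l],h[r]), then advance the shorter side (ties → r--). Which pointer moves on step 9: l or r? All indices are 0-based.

[0,17] min(8,1)*17=17 best=17 * → r--
[0,16] min(8,15)*16=128 best=128 * → l++
[1,16] min(20,15)*15=225 best=225 * → r--
[1,15] min(20,19)*14=266 best=266 * → r--
[1,14] min(20,8)*13=104 best=266 → r--
[1,13] min(20,16)*12=192 best=266 → r--
[1,12] min(20,15)*11=165 best=266 → r--
[1,11] min(20,16)*10=160 best=266 → r--
[1,10] min(20,15)*9=135 best=266 → r--

r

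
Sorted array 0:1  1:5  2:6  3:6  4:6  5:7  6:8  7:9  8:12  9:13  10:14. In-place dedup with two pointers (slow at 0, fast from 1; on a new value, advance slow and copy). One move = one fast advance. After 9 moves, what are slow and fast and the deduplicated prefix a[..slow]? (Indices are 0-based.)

slow=7, fast=10, prefix=[1, 5, 6, 7, 8, 9, 12, 13]

(s=0,f=1) a[fast]=5≠a[slow]=1 write a[1]=5 → slow++,fast++
(s=1,f=2) a[fast]=6≠a[slow]=5 write a[2]=6 → slow++,fast++
(s=2,f=3) a[fast]=6=a[slow] dup → fast++
(s=2,f=4) a[fast]=6=a[slow] dup → fast++
(s=2,f=5) a[fast]=7≠a[slow]=6 write a[3]=7 → slow++,fast++
(s=3,f=6) a[fast]=8≠a[slow]=7 write a[4]=8 → slow++,fast++
(s=4,f=7) a[fast]=9≠a[slow]=8 write a[5]=9 → slow++,fast++
(s=5,f=8) a[fast]=12≠a[slow]=9 write a[6]=12 → slow++,fast++
(s=6,f=9) a[fast]=13≠a[slow]=12 write a[7]=13 → slow++,fast++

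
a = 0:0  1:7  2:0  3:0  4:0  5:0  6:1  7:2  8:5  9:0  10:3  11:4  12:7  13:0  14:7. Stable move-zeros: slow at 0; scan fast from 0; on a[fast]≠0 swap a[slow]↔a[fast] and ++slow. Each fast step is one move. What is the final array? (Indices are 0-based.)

[7, 1, 2, 5, 3, 4, 7, 7, 0, 0, 0, 0, 0, 0, 0]

(s=0,f=0) a[fast]=0 → fast++
(s=0,f=1) a[fast]=7≠0 swap→a[0]=7 → slow++,fast++
(s=1,f=2) a[fast]=0 → fast++
(s=1,f=3) a[fast]=0 → fast++
(s=1,f=4) a[fast]=0 → fast++
(s=1,f=5) a[fast]=0 → fast++
(s=1,f=6) a[fast]=1≠0 swap→a[1]=1 → slow++,fast++
(s=2,f=7) a[fast]=2≠0 swap→a[2]=2 → slow++,fast++
(s=3,f=8) a[fast]=5≠0 swap→a[3]=5 → slow++,fast++
(s=4,f=9) a[fast]=0 → fast++
(s=4,f=10) a[fast]=3≠0 swap→a[4]=3 → slow++,fast++
(s=5,f=11) a[fast]=4≠0 swap→a[5]=4 → slow++,fast++
(s=6,f=12) a[fast]=7≠0 swap→a[6]=7 → slow++,fast++
(s=7,f=13) a[fast]=0 → fast++
(s=7,f=14) a[fast]=7≠0 swap→a[7]=7 → slow++,fast++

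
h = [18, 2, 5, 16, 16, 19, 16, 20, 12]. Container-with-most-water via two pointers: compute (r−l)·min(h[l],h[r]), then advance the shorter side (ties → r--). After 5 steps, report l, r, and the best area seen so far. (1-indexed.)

l=1 r=9: min(18,12)*8=96 best=96 *, r--
l=1 r=8: min(18,20)*7=126 best=126 *, l++
l=2 r=8: min(2,20)*6=12 best=126, l++
l=3 r=8: min(5,20)*5=25 best=126, l++
l=4 r=8: min(16,20)*4=64 best=126, l++

l=5, r=8, best area=126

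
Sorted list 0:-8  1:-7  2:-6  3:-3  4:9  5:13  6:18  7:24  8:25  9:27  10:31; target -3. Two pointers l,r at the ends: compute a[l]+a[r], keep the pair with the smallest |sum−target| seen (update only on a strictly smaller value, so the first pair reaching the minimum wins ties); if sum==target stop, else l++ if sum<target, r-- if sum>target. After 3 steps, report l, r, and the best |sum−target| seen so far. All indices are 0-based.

[0,10] -8+31=23 d=26 * → r--
[0,9] -8+27=19 d=22 * → r--
[0,8] -8+25=17 d=20 * → r--

l=0, r=7, best |Δ|=20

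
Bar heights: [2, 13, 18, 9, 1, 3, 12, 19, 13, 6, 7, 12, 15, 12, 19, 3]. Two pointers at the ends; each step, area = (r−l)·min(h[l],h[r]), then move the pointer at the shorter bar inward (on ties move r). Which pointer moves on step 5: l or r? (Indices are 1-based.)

[1,16] min(2,3)*15=30 best=30 * → l++
[2,16] min(13,3)*14=42 best=42 * → r--
[2,15] min(13,19)*13=169 best=169 * → l++
[3,15] min(18,19)*12=216 best=216 * → l++
[4,15] min(9,19)*11=99 best=216 → l++

l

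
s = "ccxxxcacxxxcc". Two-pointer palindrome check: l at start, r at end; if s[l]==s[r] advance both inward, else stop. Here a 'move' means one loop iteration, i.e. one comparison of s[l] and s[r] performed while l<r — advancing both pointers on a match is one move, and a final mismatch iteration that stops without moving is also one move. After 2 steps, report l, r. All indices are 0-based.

[0,12] 'c'=='c' → l++,r--
[1,11] 'c'=='c' → l++,r--

l=2, r=10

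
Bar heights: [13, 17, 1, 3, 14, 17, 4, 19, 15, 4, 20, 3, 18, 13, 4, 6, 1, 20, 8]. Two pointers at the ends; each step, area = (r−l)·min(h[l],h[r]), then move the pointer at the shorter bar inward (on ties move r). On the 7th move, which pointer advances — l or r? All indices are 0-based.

l

[0,18] min(13,8)*18=144 best=144 * → r--
[0,17] min(13,20)*17=221 best=221 * → l++
[1,17] min(17,20)*16=272 best=272 * → l++
[2,17] min(1,20)*15=15 best=272 → l++
[3,17] min(3,20)*14=42 best=272 → l++
[4,17] min(14,20)*13=182 best=272 → l++
[5,17] min(17,20)*12=204 best=272 → l++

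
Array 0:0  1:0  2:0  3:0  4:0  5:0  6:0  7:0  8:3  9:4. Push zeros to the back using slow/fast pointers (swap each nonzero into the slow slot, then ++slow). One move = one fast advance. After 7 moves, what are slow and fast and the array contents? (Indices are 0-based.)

slow=0 fast=0: a[fast]=0, fast++
slow=0 fast=1: a[fast]=0, fast++
slow=0 fast=2: a[fast]=0, fast++
slow=0 fast=3: a[fast]=0, fast++
slow=0 fast=4: a[fast]=0, fast++
slow=0 fast=5: a[fast]=0, fast++
slow=0 fast=6: a[fast]=0, fast++

slow=0, fast=7, a=[0, 0, 0, 0, 0, 0, 0, 0, 3, 4]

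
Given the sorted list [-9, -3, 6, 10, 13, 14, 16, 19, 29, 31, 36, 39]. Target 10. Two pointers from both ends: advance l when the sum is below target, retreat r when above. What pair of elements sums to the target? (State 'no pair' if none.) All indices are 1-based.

[1,12] -9+39=30 >10 → r--
[1,11] -9+36=27 >10 → r--
[1,10] -9+31=22 >10 → r--
[1,9] -9+29=20 >10 → r--
[1,8] -9+19=10 → found

(-9, 19)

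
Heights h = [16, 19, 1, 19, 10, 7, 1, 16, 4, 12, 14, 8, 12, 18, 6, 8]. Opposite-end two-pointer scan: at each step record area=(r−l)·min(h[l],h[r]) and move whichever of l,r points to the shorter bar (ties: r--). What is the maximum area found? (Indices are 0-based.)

[0,15] min(16,8)*15=120 best=120 * → r--
[0,14] min(16,6)*14=84 best=120 → r--
[0,13] min(16,18)*13=208 best=208 * → l++
[1,13] min(19,18)*12=216 best=216 * → r--
[1,12] min(19,12)*11=132 best=216 → r--
[1,11] min(19,8)*10=80 best=216 → r--
[1,10] min(19,14)*9=126 best=216 → r--
[1,9] min(19,12)*8=96 best=216 → r--
[1,8] min(19,4)*7=28 best=216 → r--
[1,7] min(19,16)*6=96 best=216 → r--
[1,6] min(19,1)*5=5 best=216 → r--
[1,5] min(19,7)*4=28 best=216 → r--
[1,4] min(19,10)*3=30 best=216 → r--
[1,3] min(19,19)*2=38 best=216 → r--
[1,2] min(19,1)*1=1 best=216 → r--

max area = 216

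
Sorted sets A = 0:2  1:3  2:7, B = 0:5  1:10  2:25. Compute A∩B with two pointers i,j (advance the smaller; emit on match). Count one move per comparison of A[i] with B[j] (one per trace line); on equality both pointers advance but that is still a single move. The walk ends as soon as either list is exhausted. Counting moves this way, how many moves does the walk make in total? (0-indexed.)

i=0 j=0: 2<5, i++
i=1 j=0: 3<5, i++
i=2 j=0: 7>5, j++
i=2 j=1: 7<10, i++

4 moves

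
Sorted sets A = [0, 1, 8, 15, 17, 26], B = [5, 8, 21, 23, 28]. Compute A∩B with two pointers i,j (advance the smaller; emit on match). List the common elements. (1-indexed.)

[i=1,j=1] 0<5 → i++
[i=2,j=1] 1<5 → i++
[i=3,j=1] 8>5 → j++
[i=3,j=2] 8==8 emit → i++,j++
[i=4,j=3] 15<21 → i++
[i=5,j=3] 17<21 → i++
[i=6,j=3] 26>21 → j++
[i=6,j=4] 26>23 → j++
[i=6,j=5] 26<28 → i++

intersection = [8]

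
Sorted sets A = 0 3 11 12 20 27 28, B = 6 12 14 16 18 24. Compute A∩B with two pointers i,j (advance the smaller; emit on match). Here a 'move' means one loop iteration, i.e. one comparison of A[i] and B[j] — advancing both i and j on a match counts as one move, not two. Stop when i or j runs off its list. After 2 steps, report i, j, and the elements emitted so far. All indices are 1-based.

i=3, j=1, emitted=[]

[i=1,j=1] 0<6 → i++
[i=2,j=1] 3<6 → i++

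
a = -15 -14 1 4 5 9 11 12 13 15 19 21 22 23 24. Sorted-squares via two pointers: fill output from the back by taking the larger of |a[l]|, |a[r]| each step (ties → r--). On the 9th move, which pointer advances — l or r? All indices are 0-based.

r

l=0 r=14: |-15|<=|24| out[14]=576, r--
l=0 r=13: |-15|<=|23| out[13]=529, r--
l=0 r=12: |-15|<=|22| out[12]=484, r--
l=0 r=11: |-15|<=|21| out[11]=441, r--
l=0 r=10: |-15|<=|19| out[10]=361, r--
l=0 r=9: |-15|<=|15| out[9]=225, r--
l=0 r=8: |-15|>|13| out[8]=225, l++
l=1 r=8: |-14|>|13| out[7]=196, l++
l=2 r=8: |1|<=|13| out[6]=169, r--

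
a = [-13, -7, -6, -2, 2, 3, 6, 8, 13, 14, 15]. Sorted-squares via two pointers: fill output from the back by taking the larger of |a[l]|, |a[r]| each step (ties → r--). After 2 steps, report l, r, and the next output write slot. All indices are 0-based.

l=0, r=8, next write slot=8

[0,10] |-13|<=|15| out[10]=225 → r--
[0,9] |-13|<=|14| out[9]=196 → r--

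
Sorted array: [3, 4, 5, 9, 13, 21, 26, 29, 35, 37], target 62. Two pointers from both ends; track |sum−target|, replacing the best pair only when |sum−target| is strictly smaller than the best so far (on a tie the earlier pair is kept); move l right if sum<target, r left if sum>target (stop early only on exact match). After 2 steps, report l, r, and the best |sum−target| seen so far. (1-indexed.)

l=3, r=10, best |Δ|=21

l=1 r=10: 3+37=40 d=22 *, l++
l=2 r=10: 4+37=41 d=21 *, l++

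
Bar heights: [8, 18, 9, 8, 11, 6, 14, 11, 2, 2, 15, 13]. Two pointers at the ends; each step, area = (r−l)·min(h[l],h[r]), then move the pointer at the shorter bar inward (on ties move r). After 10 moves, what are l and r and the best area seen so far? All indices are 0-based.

l=0 r=11: min(8,13)*11=88 best=88 *, l++
l=1 r=11: min(18,13)*10=130 best=130 *, r--
l=1 r=10: min(18,15)*9=135 best=135 *, r--
l=1 r=9: min(18,2)*8=16 best=135, r--
l=1 r=8: min(18,2)*7=14 best=135, r--
l=1 r=7: min(18,11)*6=66 best=135, r--
l=1 r=6: min(18,14)*5=70 best=135, r--
l=1 r=5: min(18,6)*4=24 best=135, r--
l=1 r=4: min(18,11)*3=33 best=135, r--
l=1 r=3: min(18,8)*2=16 best=135, r--

l=1, r=2, best area=135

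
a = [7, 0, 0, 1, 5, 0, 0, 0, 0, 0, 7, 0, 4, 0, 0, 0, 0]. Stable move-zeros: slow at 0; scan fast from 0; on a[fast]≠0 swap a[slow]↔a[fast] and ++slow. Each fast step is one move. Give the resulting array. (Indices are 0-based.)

(s=0,f=0) a[fast]=7≠0 swap→a[0]=7 → slow++,fast++
(s=1,f=1) a[fast]=0 → fast++
(s=1,f=2) a[fast]=0 → fast++
(s=1,f=3) a[fast]=1≠0 swap→a[1]=1 → slow++,fast++
(s=2,f=4) a[fast]=5≠0 swap→a[2]=5 → slow++,fast++
(s=3,f=5) a[fast]=0 → fast++
(s=3,f=6) a[fast]=0 → fast++
(s=3,f=7) a[fast]=0 → fast++
(s=3,f=8) a[fast]=0 → fast++
(s=3,f=9) a[fast]=0 → fast++
(s=3,f=10) a[fast]=7≠0 swap→a[3]=7 → slow++,fast++
(s=4,f=11) a[fast]=0 → fast++
(s=4,f=12) a[fast]=4≠0 swap→a[4]=4 → slow++,fast++
(s=5,f=13) a[fast]=0 → fast++
(s=5,f=14) a[fast]=0 → fast++
(s=5,f=15) a[fast]=0 → fast++
(s=5,f=16) a[fast]=0 → fast++

[7, 1, 5, 7, 4, 0, 0, 0, 0, 0, 0, 0, 0, 0, 0, 0, 0]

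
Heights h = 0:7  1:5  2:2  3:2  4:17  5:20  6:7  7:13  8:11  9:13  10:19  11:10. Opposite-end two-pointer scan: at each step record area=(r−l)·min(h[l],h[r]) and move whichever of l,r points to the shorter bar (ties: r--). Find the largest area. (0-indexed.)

l=0 r=11: min(7,10)*11=77 best=77 *, l++
l=1 r=11: min(5,10)*10=50 best=77, l++
l=2 r=11: min(2,10)*9=18 best=77, l++
l=3 r=11: min(2,10)*8=16 best=77, l++
l=4 r=11: min(17,10)*7=70 best=77, r--
l=4 r=10: min(17,19)*6=102 best=102 *, l++
l=5 r=10: min(20,19)*5=95 best=102, r--
l=5 r=9: min(20,13)*4=52 best=102, r--
l=5 r=8: min(20,11)*3=33 best=102, r--
l=5 r=7: min(20,13)*2=26 best=102, r--
l=5 r=6: min(20,7)*1=7 best=102, r--

max area = 102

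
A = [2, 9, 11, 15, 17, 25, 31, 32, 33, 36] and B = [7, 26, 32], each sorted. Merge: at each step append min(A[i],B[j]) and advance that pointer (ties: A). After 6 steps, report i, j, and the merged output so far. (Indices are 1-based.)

i=6, j=2, merged so far=[2, 7, 9, 11, 15, 17]

i=1 j=1: A[i]=2<=B[j]=7 take 2, i++
i=2 j=1: A[i]=9>B[j]=7 take 7, j++
i=2 j=2: A[i]=9<=B[j]=26 take 9, i++
i=3 j=2: A[i]=11<=B[j]=26 take 11, i++
i=4 j=2: A[i]=15<=B[j]=26 take 15, i++
i=5 j=2: A[i]=17<=B[j]=26 take 17, i++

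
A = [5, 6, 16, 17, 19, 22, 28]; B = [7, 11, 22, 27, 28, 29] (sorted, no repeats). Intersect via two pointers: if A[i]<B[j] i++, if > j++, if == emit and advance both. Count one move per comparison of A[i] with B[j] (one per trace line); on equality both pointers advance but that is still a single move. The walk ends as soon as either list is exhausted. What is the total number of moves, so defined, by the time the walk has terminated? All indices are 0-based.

10 moves

i=0 j=0: 5<7, i++
i=1 j=0: 6<7, i++
i=2 j=0: 16>7, j++
i=2 j=1: 16>11, j++
i=2 j=2: 16<22, i++
i=3 j=2: 17<22, i++
i=4 j=2: 19<22, i++
i=5 j=2: 22==22 emit, i++,j++
i=6 j=3: 28>27, j++
i=6 j=4: 28==28 emit, i++,j++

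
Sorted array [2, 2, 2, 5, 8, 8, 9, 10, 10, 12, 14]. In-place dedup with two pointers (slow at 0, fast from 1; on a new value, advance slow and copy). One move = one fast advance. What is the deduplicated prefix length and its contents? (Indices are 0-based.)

slow=0 fast=1: a[fast]=2=a[slow] dup, fast++
slow=0 fast=2: a[fast]=2=a[slow] dup, fast++
slow=0 fast=3: a[fast]=5≠a[slow]=2 write a[1]=5, slow++,fast++
slow=1 fast=4: a[fast]=8≠a[slow]=5 write a[2]=8, slow++,fast++
slow=2 fast=5: a[fast]=8=a[slow] dup, fast++
slow=2 fast=6: a[fast]=9≠a[slow]=8 write a[3]=9, slow++,fast++
slow=3 fast=7: a[fast]=10≠a[slow]=9 write a[4]=10, slow++,fast++
slow=4 fast=8: a[fast]=10=a[slow] dup, fast++
slow=4 fast=9: a[fast]=12≠a[slow]=10 write a[5]=12, slow++,fast++
slow=5 fast=10: a[fast]=14≠a[slow]=12 write a[6]=14, slow++,fast++

length 7; prefix = [2, 5, 8, 9, 10, 12, 14]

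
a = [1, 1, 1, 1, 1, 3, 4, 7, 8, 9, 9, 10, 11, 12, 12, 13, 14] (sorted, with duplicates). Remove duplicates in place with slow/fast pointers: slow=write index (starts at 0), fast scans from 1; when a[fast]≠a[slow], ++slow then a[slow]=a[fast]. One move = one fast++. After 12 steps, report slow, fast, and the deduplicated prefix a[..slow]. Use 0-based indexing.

slow=7, fast=13, prefix=[1, 3, 4, 7, 8, 9, 10, 11]

(s=0,f=1) a[fast]=1=a[slow] dup → fast++
(s=0,f=2) a[fast]=1=a[slow] dup → fast++
(s=0,f=3) a[fast]=1=a[slow] dup → fast++
(s=0,f=4) a[fast]=1=a[slow] dup → fast++
(s=0,f=5) a[fast]=3≠a[slow]=1 write a[1]=3 → slow++,fast++
(s=1,f=6) a[fast]=4≠a[slow]=3 write a[2]=4 → slow++,fast++
(s=2,f=7) a[fast]=7≠a[slow]=4 write a[3]=7 → slow++,fast++
(s=3,f=8) a[fast]=8≠a[slow]=7 write a[4]=8 → slow++,fast++
(s=4,f=9) a[fast]=9≠a[slow]=8 write a[5]=9 → slow++,fast++
(s=5,f=10) a[fast]=9=a[slow] dup → fast++
(s=5,f=11) a[fast]=10≠a[slow]=9 write a[6]=10 → slow++,fast++
(s=6,f=12) a[fast]=11≠a[slow]=10 write a[7]=11 → slow++,fast++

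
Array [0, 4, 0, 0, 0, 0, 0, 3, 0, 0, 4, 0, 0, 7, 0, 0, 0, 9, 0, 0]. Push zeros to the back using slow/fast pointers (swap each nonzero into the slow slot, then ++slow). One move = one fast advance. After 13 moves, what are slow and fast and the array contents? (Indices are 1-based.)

slow=1 fast=1: a[fast]=0, fast++
slow=1 fast=2: a[fast]=4≠0 swap→a[1]=4, slow++,fast++
slow=2 fast=3: a[fast]=0, fast++
slow=2 fast=4: a[fast]=0, fast++
slow=2 fast=5: a[fast]=0, fast++
slow=2 fast=6: a[fast]=0, fast++
slow=2 fast=7: a[fast]=0, fast++
slow=2 fast=8: a[fast]=3≠0 swap→a[2]=3, slow++,fast++
slow=3 fast=9: a[fast]=0, fast++
slow=3 fast=10: a[fast]=0, fast++
slow=3 fast=11: a[fast]=4≠0 swap→a[3]=4, slow++,fast++
slow=4 fast=12: a[fast]=0, fast++
slow=4 fast=13: a[fast]=0, fast++

slow=4, fast=14, a=[4, 3, 4, 0, 0, 0, 0, 0, 0, 0, 0, 0, 0, 7, 0, 0, 0, 9, 0, 0]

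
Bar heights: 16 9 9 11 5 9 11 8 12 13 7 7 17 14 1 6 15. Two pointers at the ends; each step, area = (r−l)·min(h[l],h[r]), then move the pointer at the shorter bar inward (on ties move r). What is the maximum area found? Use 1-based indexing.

[1,17] min(16,15)*16=240 best=240 * → r--
[1,16] min(16,6)*15=90 best=240 → r--
[1,15] min(16,1)*14=14 best=240 → r--
[1,14] min(16,14)*13=182 best=240 → r--
[1,13] min(16,17)*12=192 best=240 → l++
[2,13] min(9,17)*11=99 best=240 → l++
[3,13] min(9,17)*10=90 best=240 → l++
[4,13] min(11,17)*9=99 best=240 → l++
[5,13] min(5,17)*8=40 best=240 → l++
[6,13] min(9,17)*7=63 best=240 → l++
[7,13] min(11,17)*6=66 best=240 → l++
[8,13] min(8,17)*5=40 best=240 → l++
[9,13] min(12,17)*4=48 best=240 → l++
[10,13] min(13,17)*3=39 best=240 → l++
[11,13] min(7,17)*2=14 best=240 → l++
[12,13] min(7,17)*1=7 best=240 → l++

max area = 240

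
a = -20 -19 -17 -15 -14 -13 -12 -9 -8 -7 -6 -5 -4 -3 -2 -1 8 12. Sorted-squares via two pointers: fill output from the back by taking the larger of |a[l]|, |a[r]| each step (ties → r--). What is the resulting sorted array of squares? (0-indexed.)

[0,17] |-20|>|12| out[17]=400 → l++
[1,17] |-19|>|12| out[16]=361 → l++
[2,17] |-17|>|12| out[15]=289 → l++
[3,17] |-15|>|12| out[14]=225 → l++
[4,17] |-14|>|12| out[13]=196 → l++
[5,17] |-13|>|12| out[12]=169 → l++
[6,17] |-12|<=|12| out[11]=144 → r--
[6,16] |-12|>|8| out[10]=144 → l++
[7,16] |-9|>|8| out[9]=81 → l++
[8,16] |-8|<=|8| out[8]=64 → r--
[8,15] |-8|>|-1| out[7]=64 → l++
[9,15] |-7|>|-1| out[6]=49 → l++
[10,15] |-6|>|-1| out[5]=36 → l++
[11,15] |-5|>|-1| out[4]=25 → l++
[12,15] |-4|>|-1| out[3]=16 → l++
[13,15] |-3|>|-1| out[2]=9 → l++
[14,15] |-2|>|-1| out[1]=4 → l++
[15,15] |-1|<=|-1| out[0]=1 → r--

[1, 4, 9, 16, 25, 36, 49, 64, 64, 81, 144, 144, 169, 196, 225, 289, 361, 400]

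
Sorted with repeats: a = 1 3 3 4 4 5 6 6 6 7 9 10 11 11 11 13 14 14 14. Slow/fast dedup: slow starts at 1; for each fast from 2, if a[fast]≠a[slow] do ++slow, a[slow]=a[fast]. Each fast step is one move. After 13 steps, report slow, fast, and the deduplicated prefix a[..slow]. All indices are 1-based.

slow=1 fast=2: a[fast]=3≠a[slow]=1 write a[2]=3, slow++,fast++
slow=2 fast=3: a[fast]=3=a[slow] dup, fast++
slow=2 fast=4: a[fast]=4≠a[slow]=3 write a[3]=4, slow++,fast++
slow=3 fast=5: a[fast]=4=a[slow] dup, fast++
slow=3 fast=6: a[fast]=5≠a[slow]=4 write a[4]=5, slow++,fast++
slow=4 fast=7: a[fast]=6≠a[slow]=5 write a[5]=6, slow++,fast++
slow=5 fast=8: a[fast]=6=a[slow] dup, fast++
slow=5 fast=9: a[fast]=6=a[slow] dup, fast++
slow=5 fast=10: a[fast]=7≠a[slow]=6 write a[6]=7, slow++,fast++
slow=6 fast=11: a[fast]=9≠a[slow]=7 write a[7]=9, slow++,fast++
slow=7 fast=12: a[fast]=10≠a[slow]=9 write a[8]=10, slow++,fast++
slow=8 fast=13: a[fast]=11≠a[slow]=10 write a[9]=11, slow++,fast++
slow=9 fast=14: a[fast]=11=a[slow] dup, fast++

slow=9, fast=15, prefix=[1, 3, 4, 5, 6, 7, 9, 10, 11]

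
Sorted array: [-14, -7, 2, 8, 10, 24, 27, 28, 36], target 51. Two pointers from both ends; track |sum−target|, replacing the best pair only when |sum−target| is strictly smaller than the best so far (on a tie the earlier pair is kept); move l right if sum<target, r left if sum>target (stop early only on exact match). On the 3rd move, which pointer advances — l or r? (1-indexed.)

l

[1,9] -14+36=22 d=29 * → l++
[2,9] -7+36=29 d=22 * → l++
[3,9] 2+36=38 d=13 * → l++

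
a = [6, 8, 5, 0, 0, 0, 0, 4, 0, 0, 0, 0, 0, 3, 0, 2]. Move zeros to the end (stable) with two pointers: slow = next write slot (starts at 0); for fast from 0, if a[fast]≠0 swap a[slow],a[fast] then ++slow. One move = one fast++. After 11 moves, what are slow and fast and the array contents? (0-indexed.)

(s=0,f=0) a[fast]=6≠0 swap→a[0]=6 → slow++,fast++
(s=1,f=1) a[fast]=8≠0 swap→a[1]=8 → slow++,fast++
(s=2,f=2) a[fast]=5≠0 swap→a[2]=5 → slow++,fast++
(s=3,f=3) a[fast]=0 → fast++
(s=3,f=4) a[fast]=0 → fast++
(s=3,f=5) a[fast]=0 → fast++
(s=3,f=6) a[fast]=0 → fast++
(s=3,f=7) a[fast]=4≠0 swap→a[3]=4 → slow++,fast++
(s=4,f=8) a[fast]=0 → fast++
(s=4,f=9) a[fast]=0 → fast++
(s=4,f=10) a[fast]=0 → fast++

slow=4, fast=11, a=[6, 8, 5, 4, 0, 0, 0, 0, 0, 0, 0, 0, 0, 3, 0, 2]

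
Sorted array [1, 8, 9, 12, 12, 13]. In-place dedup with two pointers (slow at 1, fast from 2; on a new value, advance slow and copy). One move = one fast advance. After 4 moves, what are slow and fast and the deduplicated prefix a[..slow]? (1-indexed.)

(s=1,f=2) a[fast]=8≠a[slow]=1 write a[2]=8 → slow++,fast++
(s=2,f=3) a[fast]=9≠a[slow]=8 write a[3]=9 → slow++,fast++
(s=3,f=4) a[fast]=12≠a[slow]=9 write a[4]=12 → slow++,fast++
(s=4,f=5) a[fast]=12=a[slow] dup → fast++

slow=4, fast=6, prefix=[1, 8, 9, 12]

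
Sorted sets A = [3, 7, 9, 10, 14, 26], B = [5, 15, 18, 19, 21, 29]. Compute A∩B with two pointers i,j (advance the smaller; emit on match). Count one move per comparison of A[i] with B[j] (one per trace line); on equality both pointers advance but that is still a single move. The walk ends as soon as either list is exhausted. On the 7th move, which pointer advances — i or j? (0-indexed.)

j

[i=0,j=0] 3<5 → i++
[i=1,j=0] 7>5 → j++
[i=1,j=1] 7<15 → i++
[i=2,j=1] 9<15 → i++
[i=3,j=1] 10<15 → i++
[i=4,j=1] 14<15 → i++
[i=5,j=1] 26>15 → j++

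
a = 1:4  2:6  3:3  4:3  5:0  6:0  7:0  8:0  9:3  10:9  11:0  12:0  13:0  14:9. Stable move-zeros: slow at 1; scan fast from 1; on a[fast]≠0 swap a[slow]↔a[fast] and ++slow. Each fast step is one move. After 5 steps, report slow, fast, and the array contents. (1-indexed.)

slow=5, fast=6, a=[4, 6, 3, 3, 0, 0, 0, 0, 3, 9, 0, 0, 0, 9]

slow=1 fast=1: a[fast]=4≠0 swap→a[1]=4, slow++,fast++
slow=2 fast=2: a[fast]=6≠0 swap→a[2]=6, slow++,fast++
slow=3 fast=3: a[fast]=3≠0 swap→a[3]=3, slow++,fast++
slow=4 fast=4: a[fast]=3≠0 swap→a[4]=3, slow++,fast++
slow=5 fast=5: a[fast]=0, fast++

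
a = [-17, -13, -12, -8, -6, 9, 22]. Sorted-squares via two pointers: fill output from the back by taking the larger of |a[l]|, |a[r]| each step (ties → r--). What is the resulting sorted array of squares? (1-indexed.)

[36, 64, 81, 144, 169, 289, 484]

l=1 r=7: |-17|<=|22| out[7]=484, r--
l=1 r=6: |-17|>|9| out[6]=289, l++
l=2 r=6: |-13|>|9| out[5]=169, l++
l=3 r=6: |-12|>|9| out[4]=144, l++
l=4 r=6: |-8|<=|9| out[3]=81, r--
l=4 r=5: |-8|>|-6| out[2]=64, l++
l=5 r=5: |-6|<=|-6| out[1]=36, r--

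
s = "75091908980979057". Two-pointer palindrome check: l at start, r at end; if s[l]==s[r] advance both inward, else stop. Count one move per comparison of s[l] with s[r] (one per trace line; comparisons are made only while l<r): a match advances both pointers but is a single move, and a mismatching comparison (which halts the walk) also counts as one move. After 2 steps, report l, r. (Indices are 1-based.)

l=1 r=17: '7'=='7', l++,r--
l=2 r=16: '5'=='5', l++,r--

l=3, r=15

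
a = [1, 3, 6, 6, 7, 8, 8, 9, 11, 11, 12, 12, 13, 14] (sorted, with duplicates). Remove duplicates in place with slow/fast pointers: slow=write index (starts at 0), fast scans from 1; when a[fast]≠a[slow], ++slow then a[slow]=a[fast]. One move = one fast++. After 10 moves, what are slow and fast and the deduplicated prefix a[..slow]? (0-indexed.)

(s=0,f=1) a[fast]=3≠a[slow]=1 write a[1]=3 → slow++,fast++
(s=1,f=2) a[fast]=6≠a[slow]=3 write a[2]=6 → slow++,fast++
(s=2,f=3) a[fast]=6=a[slow] dup → fast++
(s=2,f=4) a[fast]=7≠a[slow]=6 write a[3]=7 → slow++,fast++
(s=3,f=5) a[fast]=8≠a[slow]=7 write a[4]=8 → slow++,fast++
(s=4,f=6) a[fast]=8=a[slow] dup → fast++
(s=4,f=7) a[fast]=9≠a[slow]=8 write a[5]=9 → slow++,fast++
(s=5,f=8) a[fast]=11≠a[slow]=9 write a[6]=11 → slow++,fast++
(s=6,f=9) a[fast]=11=a[slow] dup → fast++
(s=6,f=10) a[fast]=12≠a[slow]=11 write a[7]=12 → slow++,fast++

slow=7, fast=11, prefix=[1, 3, 6, 7, 8, 9, 11, 12]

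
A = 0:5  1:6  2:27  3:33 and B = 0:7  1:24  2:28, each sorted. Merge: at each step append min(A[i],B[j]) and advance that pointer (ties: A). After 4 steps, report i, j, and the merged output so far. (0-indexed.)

i=0 j=0: A[i]=5<=B[j]=7 take 5, i++
i=1 j=0: A[i]=6<=B[j]=7 take 6, i++
i=2 j=0: A[i]=27>B[j]=7 take 7, j++
i=2 j=1: A[i]=27>B[j]=24 take 24, j++

i=2, j=2, merged so far=[5, 6, 7, 24]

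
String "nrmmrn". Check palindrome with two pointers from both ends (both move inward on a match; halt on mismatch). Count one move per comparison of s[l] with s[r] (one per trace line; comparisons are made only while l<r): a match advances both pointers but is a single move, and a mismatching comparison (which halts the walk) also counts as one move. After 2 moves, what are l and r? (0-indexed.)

[0,5] 'n'=='n' → l++,r--
[1,4] 'r'=='r' → l++,r--

l=2, r=3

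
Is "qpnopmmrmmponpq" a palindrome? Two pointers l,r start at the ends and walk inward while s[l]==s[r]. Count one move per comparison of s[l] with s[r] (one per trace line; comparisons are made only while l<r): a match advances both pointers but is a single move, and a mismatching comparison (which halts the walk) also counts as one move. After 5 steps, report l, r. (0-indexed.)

[0,14] 'q'=='q' → l++,r--
[1,13] 'p'=='p' → l++,r--
[2,12] 'n'=='n' → l++,r--
[3,11] 'o'=='o' → l++,r--
[4,10] 'p'=='p' → l++,r--

l=5, r=9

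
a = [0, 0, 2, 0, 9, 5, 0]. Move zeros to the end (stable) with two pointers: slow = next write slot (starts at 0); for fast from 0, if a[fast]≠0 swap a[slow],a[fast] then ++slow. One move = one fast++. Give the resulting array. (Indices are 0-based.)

slow=0 fast=0: a[fast]=0, fast++
slow=0 fast=1: a[fast]=0, fast++
slow=0 fast=2: a[fast]=2≠0 swap→a[0]=2, slow++,fast++
slow=1 fast=3: a[fast]=0, fast++
slow=1 fast=4: a[fast]=9≠0 swap→a[1]=9, slow++,fast++
slow=2 fast=5: a[fast]=5≠0 swap→a[2]=5, slow++,fast++
slow=3 fast=6: a[fast]=0, fast++

[2, 9, 5, 0, 0, 0, 0]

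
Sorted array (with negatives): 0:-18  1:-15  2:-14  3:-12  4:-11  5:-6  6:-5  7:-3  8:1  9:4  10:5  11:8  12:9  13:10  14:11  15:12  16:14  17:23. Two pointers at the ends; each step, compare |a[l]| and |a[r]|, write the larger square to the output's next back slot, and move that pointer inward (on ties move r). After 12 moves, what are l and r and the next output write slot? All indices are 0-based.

l=5, r=10, next write slot=5

[0,17] |-18|<=|23| out[17]=529 → r--
[0,16] |-18|>|14| out[16]=324 → l++
[1,16] |-15|>|14| out[15]=225 → l++
[2,16] |-14|<=|14| out[14]=196 → r--
[2,15] |-14|>|12| out[13]=196 → l++
[3,15] |-12|<=|12| out[12]=144 → r--
[3,14] |-12|>|11| out[11]=144 → l++
[4,14] |-11|<=|11| out[10]=121 → r--
[4,13] |-11|>|10| out[9]=121 → l++
[5,13] |-6|<=|10| out[8]=100 → r--
[5,12] |-6|<=|9| out[7]=81 → r--
[5,11] |-6|<=|8| out[6]=64 → r--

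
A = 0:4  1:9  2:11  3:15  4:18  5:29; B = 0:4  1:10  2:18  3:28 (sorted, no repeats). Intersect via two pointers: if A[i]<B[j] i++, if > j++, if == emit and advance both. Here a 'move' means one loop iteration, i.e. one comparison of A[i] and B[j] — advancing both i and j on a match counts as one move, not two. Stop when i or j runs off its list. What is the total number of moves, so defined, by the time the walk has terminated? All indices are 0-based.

i=0 j=0: 4==4 emit, i++,j++
i=1 j=1: 9<10, i++
i=2 j=1: 11>10, j++
i=2 j=2: 11<18, i++
i=3 j=2: 15<18, i++
i=4 j=2: 18==18 emit, i++,j++
i=5 j=3: 29>28, j++

7 moves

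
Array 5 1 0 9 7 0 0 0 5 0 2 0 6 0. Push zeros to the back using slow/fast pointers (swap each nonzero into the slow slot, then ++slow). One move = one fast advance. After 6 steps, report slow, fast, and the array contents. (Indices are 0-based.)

slow=4, fast=6, a=[5, 1, 9, 7, 0, 0, 0, 0, 5, 0, 2, 0, 6, 0]

slow=0 fast=0: a[fast]=5≠0 swap→a[0]=5, slow++,fast++
slow=1 fast=1: a[fast]=1≠0 swap→a[1]=1, slow++,fast++
slow=2 fast=2: a[fast]=0, fast++
slow=2 fast=3: a[fast]=9≠0 swap→a[2]=9, slow++,fast++
slow=3 fast=4: a[fast]=7≠0 swap→a[3]=7, slow++,fast++
slow=4 fast=5: a[fast]=0, fast++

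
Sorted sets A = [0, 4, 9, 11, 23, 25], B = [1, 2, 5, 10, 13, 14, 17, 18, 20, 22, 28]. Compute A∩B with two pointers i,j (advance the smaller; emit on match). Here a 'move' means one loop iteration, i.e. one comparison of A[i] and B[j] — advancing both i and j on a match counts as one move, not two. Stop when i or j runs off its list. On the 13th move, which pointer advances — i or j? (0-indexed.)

[i=0,j=0] 0<1 → i++
[i=1,j=0] 4>1 → j++
[i=1,j=1] 4>2 → j++
[i=1,j=2] 4<5 → i++
[i=2,j=2] 9>5 → j++
[i=2,j=3] 9<10 → i++
[i=3,j=3] 11>10 → j++
[i=3,j=4] 11<13 → i++
[i=4,j=4] 23>13 → j++
[i=4,j=5] 23>14 → j++
[i=4,j=6] 23>17 → j++
[i=4,j=7] 23>18 → j++
[i=4,j=8] 23>20 → j++

j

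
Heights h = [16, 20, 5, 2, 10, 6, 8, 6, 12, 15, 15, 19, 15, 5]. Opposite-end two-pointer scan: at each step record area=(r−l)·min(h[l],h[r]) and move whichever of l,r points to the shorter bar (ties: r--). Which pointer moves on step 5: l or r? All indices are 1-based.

l=1 r=14: min(16,5)*13=65 best=65 *, r--
l=1 r=13: min(16,15)*12=180 best=180 *, r--
l=1 r=12: min(16,19)*11=176 best=180, l++
l=2 r=12: min(20,19)*10=190 best=190 *, r--
l=2 r=11: min(20,15)*9=135 best=190, r--

r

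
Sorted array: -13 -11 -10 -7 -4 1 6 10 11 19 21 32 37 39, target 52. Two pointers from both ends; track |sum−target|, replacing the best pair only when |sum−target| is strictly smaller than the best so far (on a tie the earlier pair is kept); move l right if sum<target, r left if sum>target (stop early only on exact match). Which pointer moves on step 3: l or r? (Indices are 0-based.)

l

[0,13] -13+39=26 d=26 * → l++
[1,13] -11+39=28 d=24 * → l++
[2,13] -10+39=29 d=23 * → l++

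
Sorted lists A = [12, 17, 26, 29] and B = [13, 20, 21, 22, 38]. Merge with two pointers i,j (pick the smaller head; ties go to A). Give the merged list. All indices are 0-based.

[i=0,j=0] A[i]=12<=B[j]=13 take 12 → i++
[i=1,j=0] A[i]=17>B[j]=13 take 13 → j++
[i=1,j=1] A[i]=17<=B[j]=20 take 17 → i++
[i=2,j=1] A[i]=26>B[j]=20 take 20 → j++
[i=2,j=2] A[i]=26>B[j]=21 take 21 → j++
[i=2,j=3] A[i]=26>B[j]=22 take 22 → j++
[i=2,j=4] A[i]=26<=B[j]=38 take 26 → i++
[i=3,j=4] A[i]=29<=B[j]=38 take 29 → i++
[i=4,j=4] A done, take B[j]=38 → j++

[12, 13, 17, 20, 21, 22, 26, 29, 38]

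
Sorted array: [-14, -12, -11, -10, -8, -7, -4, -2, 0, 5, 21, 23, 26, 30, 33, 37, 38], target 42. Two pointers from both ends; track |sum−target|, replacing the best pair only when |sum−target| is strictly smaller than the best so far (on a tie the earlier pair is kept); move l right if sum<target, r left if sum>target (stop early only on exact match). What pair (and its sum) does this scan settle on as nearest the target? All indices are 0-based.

pair (5, 37) with sum 42 (|Δ|=0)

l=0 r=16: -14+38=24 d=18 *, l++
l=1 r=16: -12+38=26 d=16 *, l++
l=2 r=16: -11+38=27 d=15 *, l++
l=3 r=16: -10+38=28 d=14 *, l++
l=4 r=16: -8+38=30 d=12 *, l++
l=5 r=16: -7+38=31 d=11 *, l++
l=6 r=16: -4+38=34 d=8 *, l++
l=7 r=16: -2+38=36 d=6 *, l++
l=8 r=16: 0+38=38 d=4 *, l++
l=9 r=16: 5+38=43 d=1 *, r--
l=9 r=15: 5+37=42 d=0 *, stop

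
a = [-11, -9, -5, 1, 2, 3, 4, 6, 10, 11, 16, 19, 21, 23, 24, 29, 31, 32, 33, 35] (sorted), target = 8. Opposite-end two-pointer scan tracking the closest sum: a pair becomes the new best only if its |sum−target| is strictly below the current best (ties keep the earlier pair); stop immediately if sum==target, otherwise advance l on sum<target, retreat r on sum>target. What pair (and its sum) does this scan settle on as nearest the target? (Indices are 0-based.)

pair (-11, 19) with sum 8 (|Δ|=0)

[0,19] -11+35=24 d=16 * → r--
[0,18] -11+33=22 d=14 * → r--
[0,17] -11+32=21 d=13 * → r--
[0,16] -11+31=20 d=12 * → r--
[0,15] -11+29=18 d=10 * → r--
[0,14] -11+24=13 d=5 * → r--
[0,13] -11+23=12 d=4 * → r--
[0,12] -11+21=10 d=2 * → r--
[0,11] -11+19=8 d=0 * → stop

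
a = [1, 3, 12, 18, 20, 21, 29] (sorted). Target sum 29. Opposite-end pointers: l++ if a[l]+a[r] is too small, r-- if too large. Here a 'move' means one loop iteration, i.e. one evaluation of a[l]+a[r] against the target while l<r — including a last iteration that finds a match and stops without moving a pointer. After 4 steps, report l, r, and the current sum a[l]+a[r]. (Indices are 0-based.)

l=2, r=4, sum=32

l=0 r=6: 1+29=30 >29, r--
l=0 r=5: 1+21=22 <29, l++
l=1 r=5: 3+21=24 <29, l++
l=2 r=5: 12+21=33 >29, r--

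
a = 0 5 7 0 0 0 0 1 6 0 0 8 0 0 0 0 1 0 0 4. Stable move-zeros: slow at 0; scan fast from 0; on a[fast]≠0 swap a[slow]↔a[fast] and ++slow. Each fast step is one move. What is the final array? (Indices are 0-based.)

slow=0 fast=0: a[fast]=0, fast++
slow=0 fast=1: a[fast]=5≠0 swap→a[0]=5, slow++,fast++
slow=1 fast=2: a[fast]=7≠0 swap→a[1]=7, slow++,fast++
slow=2 fast=3: a[fast]=0, fast++
slow=2 fast=4: a[fast]=0, fast++
slow=2 fast=5: a[fast]=0, fast++
slow=2 fast=6: a[fast]=0, fast++
slow=2 fast=7: a[fast]=1≠0 swap→a[2]=1, slow++,fast++
slow=3 fast=8: a[fast]=6≠0 swap→a[3]=6, slow++,fast++
slow=4 fast=9: a[fast]=0, fast++
slow=4 fast=10: a[fast]=0, fast++
slow=4 fast=11: a[fast]=8≠0 swap→a[4]=8, slow++,fast++
slow=5 fast=12: a[fast]=0, fast++
slow=5 fast=13: a[fast]=0, fast++
slow=5 fast=14: a[fast]=0, fast++
slow=5 fast=15: a[fast]=0, fast++
slow=5 fast=16: a[fast]=1≠0 swap→a[5]=1, slow++,fast++
slow=6 fast=17: a[fast]=0, fast++
slow=6 fast=18: a[fast]=0, fast++
slow=6 fast=19: a[fast]=4≠0 swap→a[6]=4, slow++,fast++

[5, 7, 1, 6, 8, 1, 4, 0, 0, 0, 0, 0, 0, 0, 0, 0, 0, 0, 0, 0]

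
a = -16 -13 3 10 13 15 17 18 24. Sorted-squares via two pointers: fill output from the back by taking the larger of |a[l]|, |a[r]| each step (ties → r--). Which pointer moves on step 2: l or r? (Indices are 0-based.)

r

[0,8] |-16|<=|24| out[8]=576 → r--
[0,7] |-16|<=|18| out[7]=324 → r--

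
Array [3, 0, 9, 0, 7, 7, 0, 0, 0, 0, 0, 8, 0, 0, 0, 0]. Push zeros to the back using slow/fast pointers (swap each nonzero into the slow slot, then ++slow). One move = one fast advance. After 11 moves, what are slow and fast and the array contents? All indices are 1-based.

slow=5, fast=12, a=[3, 9, 7, 7, 0, 0, 0, 0, 0, 0, 0, 8, 0, 0, 0, 0]

slow=1 fast=1: a[fast]=3≠0 swap→a[1]=3, slow++,fast++
slow=2 fast=2: a[fast]=0, fast++
slow=2 fast=3: a[fast]=9≠0 swap→a[2]=9, slow++,fast++
slow=3 fast=4: a[fast]=0, fast++
slow=3 fast=5: a[fast]=7≠0 swap→a[3]=7, slow++,fast++
slow=4 fast=6: a[fast]=7≠0 swap→a[4]=7, slow++,fast++
slow=5 fast=7: a[fast]=0, fast++
slow=5 fast=8: a[fast]=0, fast++
slow=5 fast=9: a[fast]=0, fast++
slow=5 fast=10: a[fast]=0, fast++
slow=5 fast=11: a[fast]=0, fast++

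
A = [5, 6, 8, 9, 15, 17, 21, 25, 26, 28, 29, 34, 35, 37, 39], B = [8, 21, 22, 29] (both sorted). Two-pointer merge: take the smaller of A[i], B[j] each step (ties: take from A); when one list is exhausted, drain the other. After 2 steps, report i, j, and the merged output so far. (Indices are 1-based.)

[i=1,j=1] A[i]=5<=B[j]=8 take 5 → i++
[i=2,j=1] A[i]=6<=B[j]=8 take 6 → i++

i=3, j=1, merged so far=[5, 6]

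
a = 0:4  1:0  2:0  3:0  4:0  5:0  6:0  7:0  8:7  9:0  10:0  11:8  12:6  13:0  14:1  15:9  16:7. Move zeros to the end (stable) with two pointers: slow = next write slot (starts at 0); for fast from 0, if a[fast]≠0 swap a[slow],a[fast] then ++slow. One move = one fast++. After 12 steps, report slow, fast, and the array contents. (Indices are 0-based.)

slow=3, fast=12, a=[4, 7, 8, 0, 0, 0, 0, 0, 0, 0, 0, 0, 6, 0, 1, 9, 7]

(s=0,f=0) a[fast]=4≠0 swap→a[0]=4 → slow++,fast++
(s=1,f=1) a[fast]=0 → fast++
(s=1,f=2) a[fast]=0 → fast++
(s=1,f=3) a[fast]=0 → fast++
(s=1,f=4) a[fast]=0 → fast++
(s=1,f=5) a[fast]=0 → fast++
(s=1,f=6) a[fast]=0 → fast++
(s=1,f=7) a[fast]=0 → fast++
(s=1,f=8) a[fast]=7≠0 swap→a[1]=7 → slow++,fast++
(s=2,f=9) a[fast]=0 → fast++
(s=2,f=10) a[fast]=0 → fast++
(s=2,f=11) a[fast]=8≠0 swap→a[2]=8 → slow++,fast++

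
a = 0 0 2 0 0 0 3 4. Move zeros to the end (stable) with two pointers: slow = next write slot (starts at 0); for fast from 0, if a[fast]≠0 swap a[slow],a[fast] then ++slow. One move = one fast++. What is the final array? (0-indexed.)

(s=0,f=0) a[fast]=0 → fast++
(s=0,f=1) a[fast]=0 → fast++
(s=0,f=2) a[fast]=2≠0 swap→a[0]=2 → slow++,fast++
(s=1,f=3) a[fast]=0 → fast++
(s=1,f=4) a[fast]=0 → fast++
(s=1,f=5) a[fast]=0 → fast++
(s=1,f=6) a[fast]=3≠0 swap→a[1]=3 → slow++,fast++
(s=2,f=7) a[fast]=4≠0 swap→a[2]=4 → slow++,fast++

[2, 3, 4, 0, 0, 0, 0, 0]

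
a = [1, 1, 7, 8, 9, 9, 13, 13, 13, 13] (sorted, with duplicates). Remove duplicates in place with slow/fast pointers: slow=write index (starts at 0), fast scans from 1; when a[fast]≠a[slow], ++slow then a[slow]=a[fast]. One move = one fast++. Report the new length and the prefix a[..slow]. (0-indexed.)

(s=0,f=1) a[fast]=1=a[slow] dup → fast++
(s=0,f=2) a[fast]=7≠a[slow]=1 write a[1]=7 → slow++,fast++
(s=1,f=3) a[fast]=8≠a[slow]=7 write a[2]=8 → slow++,fast++
(s=2,f=4) a[fast]=9≠a[slow]=8 write a[3]=9 → slow++,fast++
(s=3,f=5) a[fast]=9=a[slow] dup → fast++
(s=3,f=6) a[fast]=13≠a[slow]=9 write a[4]=13 → slow++,fast++
(s=4,f=7) a[fast]=13=a[slow] dup → fast++
(s=4,f=8) a[fast]=13=a[slow] dup → fast++
(s=4,f=9) a[fast]=13=a[slow] dup → fast++

length 5; prefix = [1, 7, 8, 9, 13]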